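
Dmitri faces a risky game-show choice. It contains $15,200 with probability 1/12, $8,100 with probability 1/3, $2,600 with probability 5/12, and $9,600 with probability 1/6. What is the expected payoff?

EV = 1/12 × 15200 + 1/3 × 8100 + 5/12 × 2600 + 1/6 × 9600 = 1266.6667 + 2700 + 1083.3333 + 1600 = 6650

$6,650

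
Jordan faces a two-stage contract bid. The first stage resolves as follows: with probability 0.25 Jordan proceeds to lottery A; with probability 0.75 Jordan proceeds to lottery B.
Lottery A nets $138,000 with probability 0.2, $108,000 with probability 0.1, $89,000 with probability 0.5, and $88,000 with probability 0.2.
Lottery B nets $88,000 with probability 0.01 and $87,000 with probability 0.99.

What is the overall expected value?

$90,382.50

EV(A) = 0.2 × 138000 + 0.1 × 108000 + 0.5 × 89000 + 0.2 × 88000 = 27600 + 10800 + 44500 + 17600 = 100500
EV(B) = 0.01 × 88000 + 0.99 × 87000 = 880 + 86130 = 87010
Overall = 0.25 × 100500 + 0.75 × 87010 = 25125 + 65257.5 = 90382.5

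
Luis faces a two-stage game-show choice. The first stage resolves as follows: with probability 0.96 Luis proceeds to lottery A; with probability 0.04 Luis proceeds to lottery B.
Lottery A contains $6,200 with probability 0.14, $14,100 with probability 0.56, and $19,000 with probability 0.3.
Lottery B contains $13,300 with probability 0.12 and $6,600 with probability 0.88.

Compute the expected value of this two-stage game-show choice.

$14,181.60

EV(A) = 0.14 × 6200 + 0.56 × 14100 + 0.3 × 19000 = 868 + 7896 + 5700 = 14464
EV(B) = 0.12 × 13300 + 0.88 × 6600 = 1596 + 5808 = 7404
Overall = 0.96 × 14464 + 0.04 × 7404 = 13885.44 + 296.16 = 14181.6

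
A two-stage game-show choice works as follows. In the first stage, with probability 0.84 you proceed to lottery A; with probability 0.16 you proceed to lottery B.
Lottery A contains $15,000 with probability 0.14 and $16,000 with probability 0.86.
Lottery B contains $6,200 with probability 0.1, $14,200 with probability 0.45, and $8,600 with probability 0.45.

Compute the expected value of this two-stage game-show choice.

EV(A) = 0.14 × 15000 + 0.86 × 16000 = 2100 + 13760 = 15860
EV(B) = 0.1 × 6200 + 0.45 × 14200 + 0.45 × 8600 = 620 + 6390 + 3870 = 10880
Overall = 0.84 × 15860 + 0.16 × 10880 = 13322.4 + 1740.8 = 15063.2

$15,063.20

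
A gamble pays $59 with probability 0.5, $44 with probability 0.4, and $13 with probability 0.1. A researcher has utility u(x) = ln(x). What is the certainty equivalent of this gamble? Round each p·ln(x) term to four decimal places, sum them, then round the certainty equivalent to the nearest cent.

E[u] = 0.5·ln(59) + 0.4·ln(44) + 0.1·ln(13) = 2.0388 + 1.5137 + 0.2565 = 3.8090
CE = e^3.8090 ≈ 45.11

$45.11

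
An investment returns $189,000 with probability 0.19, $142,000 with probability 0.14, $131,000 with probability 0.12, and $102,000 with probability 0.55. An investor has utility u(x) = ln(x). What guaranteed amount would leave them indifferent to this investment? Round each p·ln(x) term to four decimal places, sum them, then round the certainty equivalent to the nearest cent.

E[u] = 0.19·ln(189000) + 0.14·ln(142000) + 0.12·ln(131000) + 0.55·ln(102000) = 2.3084 + 1.6609 + 1.4140 + 6.3430 = 11.7263
CE = e^11.7263 ≈ 123784.82

$123,784.82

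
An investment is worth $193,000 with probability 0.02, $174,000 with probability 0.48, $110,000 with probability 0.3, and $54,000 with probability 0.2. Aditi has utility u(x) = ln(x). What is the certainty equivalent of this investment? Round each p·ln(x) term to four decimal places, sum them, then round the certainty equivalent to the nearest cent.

E[u] = 0.02·ln(193000) + 0.48·ln(174000) + 0.3·ln(110000) + 0.2·ln(54000) = 0.2434 + 5.7921 + 3.4825 + 2.1793 = 11.6973
CE = e^11.6973 ≈ 120246.61

$120,246.61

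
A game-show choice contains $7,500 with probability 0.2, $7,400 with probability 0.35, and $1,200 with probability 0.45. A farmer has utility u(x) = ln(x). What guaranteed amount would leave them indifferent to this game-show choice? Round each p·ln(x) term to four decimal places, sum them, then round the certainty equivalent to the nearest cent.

$3,272.14

E[u] = 0.2·ln(7500) + 0.35·ln(7400) + 0.45·ln(1200) = 1.7845 + 3.1182 + 3.1905 = 8.0932
CE = e^8.0932 ≈ 3272.14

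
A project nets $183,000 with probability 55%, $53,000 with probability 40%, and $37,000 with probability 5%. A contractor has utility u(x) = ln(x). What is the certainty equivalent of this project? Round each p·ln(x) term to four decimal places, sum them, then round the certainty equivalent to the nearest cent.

$102,908.96

E[u] = 0.55·ln(183000) + 0.4·ln(53000) + 0.05·ln(37000) = 6.6645 + 4.3512 + 0.5259 = 11.5416
CE = e^11.5416 ≈ 102908.96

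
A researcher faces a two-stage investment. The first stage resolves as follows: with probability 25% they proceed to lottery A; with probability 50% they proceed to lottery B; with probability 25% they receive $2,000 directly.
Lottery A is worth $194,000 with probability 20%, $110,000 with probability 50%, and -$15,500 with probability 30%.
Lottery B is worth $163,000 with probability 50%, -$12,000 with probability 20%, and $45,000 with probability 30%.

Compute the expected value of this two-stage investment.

$69,087.50

EV(A) = 0.2 × 194000 + 0.5 × 110000 + 0.3 × (-15500) = 38800 + 55000 − 4650 = 89150
EV(B) = 0.5 × 163000 + 0.2 × (-12000) + 0.3 × 45000 = 81500 − 2400 + 13500 = 92600
Branch C: 2000 (certain)
Overall = 0.25 × 89150 + 0.5 × 92600 + 0.25 × 2000 = 22287.5 + 46300 + 500 = 69087.5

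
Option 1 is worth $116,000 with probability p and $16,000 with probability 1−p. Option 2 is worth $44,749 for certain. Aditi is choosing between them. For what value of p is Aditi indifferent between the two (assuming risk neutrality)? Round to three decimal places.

p·116000 + (1−p)·16000 = 44749
100000p + 16000 = 44749
p = (44749 − 16000) / 100000

p = 0.287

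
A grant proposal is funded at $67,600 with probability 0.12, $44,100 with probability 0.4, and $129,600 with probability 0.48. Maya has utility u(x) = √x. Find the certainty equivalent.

$82,944

E[u] = 0.12·√67600 + 0.4·√44100 + 0.48·√129600 = 0.12·260 + 0.4·210 + 0.48·360 = 288
CE = (288)² = 82944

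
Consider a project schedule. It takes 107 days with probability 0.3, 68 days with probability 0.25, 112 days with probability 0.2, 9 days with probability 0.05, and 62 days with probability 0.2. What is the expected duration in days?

84.35 days

EV = 0.3 × 107 + 0.25 × 68 + 0.2 × 112 + 0.05 × 9 + 0.2 × 62 = 32.1 + 17 + 22.4 + 0.45 + 12.4 = 84.35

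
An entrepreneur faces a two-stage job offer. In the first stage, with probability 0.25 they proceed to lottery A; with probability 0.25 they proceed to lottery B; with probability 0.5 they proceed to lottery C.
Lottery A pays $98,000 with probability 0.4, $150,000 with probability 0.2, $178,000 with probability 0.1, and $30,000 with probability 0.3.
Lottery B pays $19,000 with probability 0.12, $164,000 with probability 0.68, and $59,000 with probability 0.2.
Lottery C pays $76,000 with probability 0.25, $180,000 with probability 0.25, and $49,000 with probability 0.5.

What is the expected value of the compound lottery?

$99,650

EV(A) = 0.4 × 98000 + 0.2 × 150000 + 0.1 × 178000 + 0.3 × 30000 = 39200 + 30000 + 17800 + 9000 = 96000
EV(B) = 0.12 × 19000 + 0.68 × 164000 + 0.2 × 59000 = 2280 + 111520 + 11800 = 125600
EV(C) = 0.25 × 76000 + 0.25 × 180000 + 0.5 × 49000 = 19000 + 45000 + 24500 = 88500
Overall = 0.25 × 96000 + 0.25 × 125600 + 0.5 × 88500 = 24000 + 31400 + 44250 = 99650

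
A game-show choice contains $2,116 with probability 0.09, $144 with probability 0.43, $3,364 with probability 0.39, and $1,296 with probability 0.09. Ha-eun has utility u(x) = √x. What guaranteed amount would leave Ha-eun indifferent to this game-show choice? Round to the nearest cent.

$1,236.23

E[u] = 0.09·√2116 + 0.43·√144 + 0.39·√3364 + 0.09·√1296 = 0.09·46 + 0.43·12 + 0.39·58 + 0.09·36 = 35.16
CE = (35.16)² = 1236.2256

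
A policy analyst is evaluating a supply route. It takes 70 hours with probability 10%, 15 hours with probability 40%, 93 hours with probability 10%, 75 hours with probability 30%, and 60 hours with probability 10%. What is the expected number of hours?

EV = 0.1 × 70 + 0.4 × 15 + 0.1 × 93 + 0.3 × 75 + 0.1 × 60 = 7 + 6 + 9.3 + 22.5 + 6 = 50.8

50.8 hours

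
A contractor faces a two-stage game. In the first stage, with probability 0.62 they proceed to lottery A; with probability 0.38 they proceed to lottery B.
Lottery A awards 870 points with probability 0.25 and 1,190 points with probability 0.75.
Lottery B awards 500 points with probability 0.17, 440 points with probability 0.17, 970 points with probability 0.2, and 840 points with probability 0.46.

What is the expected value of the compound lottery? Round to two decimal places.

969.48 points

EV(A) = 0.25 × 870 + 0.75 × 1190 = 217.5 + 892.5 = 1110
EV(B) = 0.17 × 500 + 0.17 × 440 + 0.2 × 970 + 0.46 × 840 = 85 + 74.8 + 194 + 386.4 = 740.2
Overall = 0.62 × 1110 + 0.38 × 740.2 = 688.2 + 281.276 = 969.476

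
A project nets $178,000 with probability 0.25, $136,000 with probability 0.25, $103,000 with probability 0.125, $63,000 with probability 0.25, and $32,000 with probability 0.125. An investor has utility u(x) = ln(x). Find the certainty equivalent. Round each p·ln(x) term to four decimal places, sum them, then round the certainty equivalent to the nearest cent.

E[u] = 0.25·ln(178000) + 0.25·ln(136000) + 0.125·ln(103000) + 0.25·ln(63000) + 0.125·ln(32000) = 3.0224 + 2.9551 + 1.4428 + 2.7627 + 1.2967 = 11.4797
CE = e^11.4797 ≈ 96732.04

$96,732.04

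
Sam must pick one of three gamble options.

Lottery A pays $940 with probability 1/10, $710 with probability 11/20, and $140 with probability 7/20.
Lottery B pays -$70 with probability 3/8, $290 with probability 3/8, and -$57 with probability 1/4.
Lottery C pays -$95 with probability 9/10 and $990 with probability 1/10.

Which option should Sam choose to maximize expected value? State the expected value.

Lottery A ($533.50)

Lottery A = 1/10 × 940 + 11/20 × 710 + 7/20 × 140 = 94 + 390.5 + 49 = 533.5
Lottery B = 3/8 × (-70) + 3/8 × 290 + 1/4 × (-57) = -26.25 + 108.75 − 14.25 = 68.25
Lottery C = 9/10 × (-95) + 1/10 × 990 = -85.5 + 99 = 13.5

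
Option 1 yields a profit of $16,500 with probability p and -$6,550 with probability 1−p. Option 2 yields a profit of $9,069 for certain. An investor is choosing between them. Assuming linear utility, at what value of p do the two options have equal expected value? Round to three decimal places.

p·16500 + (1−p)·(-6550) = 9069
23050p − 6550 = 9069
p = (9069 + 6550) / 23050

p = 0.678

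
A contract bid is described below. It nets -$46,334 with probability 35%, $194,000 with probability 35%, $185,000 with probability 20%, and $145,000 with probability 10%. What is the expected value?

$103,183.10

EV = 0.35 × (-46334) + 0.35 × 194000 + 0.2 × 185000 + 0.1 × 145000 = -16216.9 + 67900 + 37000 + 14500 = 103183.1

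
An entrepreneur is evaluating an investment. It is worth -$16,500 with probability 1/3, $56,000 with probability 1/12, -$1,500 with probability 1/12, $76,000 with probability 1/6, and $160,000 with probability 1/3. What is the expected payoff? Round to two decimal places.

EV = 1/3 × (-16500) + 1/12 × 56000 + 1/12 × (-1500) + 1/6 × 76000 + 1/3 × 160000 = -5500 + 4666.6667 − 125 + 12666.6667 + 53333.3333 = 65041.6667

$65,041.67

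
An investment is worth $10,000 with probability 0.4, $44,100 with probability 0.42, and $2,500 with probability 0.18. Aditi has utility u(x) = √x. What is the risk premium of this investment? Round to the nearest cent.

$4,148.16

E[u] = 0.4·√10000 + 0.42·√44100 + 0.18·√2500 = 0.4·100 + 0.42·210 + 0.18·50 = 137.2
CE = (137.2)² = 18823.84
Risk premium = EV − CE = 22972 − 18823.84 = 4148.16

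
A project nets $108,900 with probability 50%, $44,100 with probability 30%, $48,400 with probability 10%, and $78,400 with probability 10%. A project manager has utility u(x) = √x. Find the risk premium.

E[u] = 0.5·√108900 + 0.3·√44100 + 0.1·√48400 + 0.1·√78400 = 0.5·330 + 0.3·210 + 0.1·220 + 0.1·280 = 278
CE = (278)² = 77284
Risk premium = EV − CE = 80360 − 77284 = 3076

$3,076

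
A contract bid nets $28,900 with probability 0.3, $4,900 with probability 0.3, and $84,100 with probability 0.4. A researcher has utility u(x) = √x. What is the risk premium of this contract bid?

E[u] = 0.3·√28900 + 0.3·√4900 + 0.4·√84100 = 0.3·170 + 0.3·70 + 0.4·290 = 188
CE = (188)² = 35344
Risk premium = EV − CE = 43780 − 35344 = 8436

$8,436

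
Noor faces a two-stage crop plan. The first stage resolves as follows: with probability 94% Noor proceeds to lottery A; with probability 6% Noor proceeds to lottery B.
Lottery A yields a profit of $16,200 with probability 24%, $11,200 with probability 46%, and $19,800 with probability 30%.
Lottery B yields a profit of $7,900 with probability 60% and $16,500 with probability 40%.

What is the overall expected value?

EV(A) = 0.24 × 16200 + 0.46 × 11200 + 0.3 × 19800 = 3888 + 5152 + 5940 = 14980
EV(B) = 0.6 × 7900 + 0.4 × 16500 = 4740 + 6600 = 11340
Overall = 0.94 × 14980 + 0.06 × 11340 = 14081.2 + 680.4 = 14761.6

$14,761.60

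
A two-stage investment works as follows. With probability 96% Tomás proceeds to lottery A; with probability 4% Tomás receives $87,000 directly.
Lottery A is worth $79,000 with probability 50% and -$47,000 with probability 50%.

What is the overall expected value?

EV(A) = 0.5 × 79000 + 0.5 × (-47000) = 39500 − 23500 = 16000
Branch B: 87000 (certain)
Overall = 0.96 × 16000 + 0.04 × 87000 = 15360 + 3480 = 18840

$18,840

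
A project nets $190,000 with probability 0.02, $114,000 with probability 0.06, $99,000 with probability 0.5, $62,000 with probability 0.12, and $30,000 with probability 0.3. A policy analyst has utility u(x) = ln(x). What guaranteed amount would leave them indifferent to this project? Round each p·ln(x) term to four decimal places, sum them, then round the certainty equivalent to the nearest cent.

E[u] = 0.02·ln(190000) + 0.06·ln(114000) + 0.5·ln(99000) + 0.12·ln(62000) + 0.3·ln(30000) = 0.2431 + 0.6986 + 5.7514 + 1.3242 + 3.0927 = 11.1100
CE = e^11.1100 ≈ 66836.19

$66,836.19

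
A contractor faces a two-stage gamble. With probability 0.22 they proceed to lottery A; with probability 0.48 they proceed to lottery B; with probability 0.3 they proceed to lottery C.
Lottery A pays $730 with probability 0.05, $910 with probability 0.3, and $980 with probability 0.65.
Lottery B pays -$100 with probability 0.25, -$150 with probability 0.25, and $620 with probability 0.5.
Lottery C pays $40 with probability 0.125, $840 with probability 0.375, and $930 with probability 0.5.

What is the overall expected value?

$562.53

EV(A) = 0.05 × 730 + 0.3 × 910 + 0.65 × 980 = 36.5 + 273 + 637 = 946.5
EV(B) = 0.25 × (-100) + 0.25 × (-150) + 0.5 × 620 = -25 − 37.5 + 310 = 247.5
EV(C) = 0.125 × 40 + 0.375 × 840 + 0.5 × 930 = 5 + 315 + 465 = 785
Overall = 0.22 × 946.5 + 0.48 × 247.5 + 0.3 × 785 = 208.23 + 118.8 + 235.5 = 562.53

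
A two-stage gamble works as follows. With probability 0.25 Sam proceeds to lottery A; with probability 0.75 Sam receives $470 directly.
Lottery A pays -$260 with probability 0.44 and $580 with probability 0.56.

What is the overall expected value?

EV(A) = 0.44 × (-260) + 0.56 × 580 = -114.4 + 324.8 = 210.4
Branch B: 470 (certain)
Overall = 0.25 × 210.4 + 0.75 × 470 = 52.6 + 352.5 = 405.1

$405.10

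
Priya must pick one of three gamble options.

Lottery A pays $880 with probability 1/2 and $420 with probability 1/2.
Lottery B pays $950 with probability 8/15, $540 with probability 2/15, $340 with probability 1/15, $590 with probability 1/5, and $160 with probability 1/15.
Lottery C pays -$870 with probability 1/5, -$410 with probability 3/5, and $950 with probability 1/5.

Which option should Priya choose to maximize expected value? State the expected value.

Lottery B ($730)

Lottery A = 1/2 × 880 + 1/2 × 420 = 440 + 210 = 650
Lottery B = 8/15 × 950 + 2/15 × 540 + 1/15 × 340 + 1/5 × 590 + 1/15 × 160 = 506.6667 + 72 + 22.6667 + 118 + 10.6667 = 730
Lottery C = 1/5 × (-870) + 3/5 × (-410) + 1/5 × 950 = -174 − 246 + 190 = -230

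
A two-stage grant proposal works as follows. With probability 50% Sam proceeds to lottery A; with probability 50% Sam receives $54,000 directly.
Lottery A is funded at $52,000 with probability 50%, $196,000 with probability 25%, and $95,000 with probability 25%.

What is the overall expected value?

$76,375

EV(A) = 0.5 × 52000 + 0.25 × 196000 + 0.25 × 95000 = 26000 + 49000 + 23750 = 98750
Branch B: 54000 (certain)
Overall = 0.5 × 98750 + 0.5 × 54000 = 49375 + 27000 = 76375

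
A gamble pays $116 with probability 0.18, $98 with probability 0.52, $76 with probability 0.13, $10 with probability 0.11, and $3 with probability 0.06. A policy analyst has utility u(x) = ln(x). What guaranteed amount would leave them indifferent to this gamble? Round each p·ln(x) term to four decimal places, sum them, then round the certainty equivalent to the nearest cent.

$61.68

E[u] = 0.18·ln(116) + 0.52·ln(98) + 0.13·ln(76) + 0.11·ln(10) + 0.06·ln(3) = 0.8556 + 2.3842 + 0.5630 + 0.2533 + 0.0659 = 4.1220
CE = e^4.1220 ≈ 61.68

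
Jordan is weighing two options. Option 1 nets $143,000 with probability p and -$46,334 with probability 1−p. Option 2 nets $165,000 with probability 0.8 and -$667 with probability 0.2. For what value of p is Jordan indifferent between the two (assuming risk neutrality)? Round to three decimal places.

EV(Option 2) = 0.8 × 165000 + 0.2 × (-667) = 132000 − 133.4 = 131866.6
p·143000 + (1−p)·(-46334) = 131866.6
189334p − 46334 = 131866.6
p = (131866.6 + 46334) / 189334

p = 0.941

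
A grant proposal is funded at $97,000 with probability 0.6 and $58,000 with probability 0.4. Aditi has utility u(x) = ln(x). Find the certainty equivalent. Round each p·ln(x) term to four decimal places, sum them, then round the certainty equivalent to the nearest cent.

$78,968.16

E[u] = 0.6·ln(97000) + 0.4·ln(58000) = 6.8895 + 4.3873 = 11.2768
CE = e^11.2768 ≈ 78968.16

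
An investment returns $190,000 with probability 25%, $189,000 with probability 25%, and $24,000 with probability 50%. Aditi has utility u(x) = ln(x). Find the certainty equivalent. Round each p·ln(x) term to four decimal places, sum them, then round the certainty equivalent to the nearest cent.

E[u] = 0.25·ln(190000) + 0.25·ln(189000) + 0.5·ln(24000) = 3.0387 + 3.0374 + 5.0429 = 11.1190
CE = e^11.1190 ≈ 67440.43

$67,440.43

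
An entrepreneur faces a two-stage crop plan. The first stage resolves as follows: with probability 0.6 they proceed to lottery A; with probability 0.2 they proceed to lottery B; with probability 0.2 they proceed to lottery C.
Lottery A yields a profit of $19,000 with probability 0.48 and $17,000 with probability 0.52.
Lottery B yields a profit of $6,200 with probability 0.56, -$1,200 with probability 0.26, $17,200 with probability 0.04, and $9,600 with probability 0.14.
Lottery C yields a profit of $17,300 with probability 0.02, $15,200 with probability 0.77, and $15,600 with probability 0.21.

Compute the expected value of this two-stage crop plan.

$14,879.60

EV(A) = 0.48 × 19000 + 0.52 × 17000 = 9120 + 8840 = 17960
EV(B) = 0.56 × 6200 + 0.26 × (-1200) + 0.04 × 17200 + 0.14 × 9600 = 3472 − 312 + 688 + 1344 = 5192
EV(C) = 0.02 × 17300 + 0.77 × 15200 + 0.21 × 15600 = 346 + 11704 + 3276 = 15326
Overall = 0.6 × 17960 + 0.2 × 5192 + 0.2 × 15326 = 10776 + 1038.4 + 3065.2 = 14879.6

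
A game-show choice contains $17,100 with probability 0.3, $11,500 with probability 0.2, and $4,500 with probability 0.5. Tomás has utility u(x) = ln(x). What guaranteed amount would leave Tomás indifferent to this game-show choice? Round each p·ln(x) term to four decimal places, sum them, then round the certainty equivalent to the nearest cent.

$8,103.08

E[u] = 0.3·ln(17100) + 0.2·ln(11500) + 0.5·ln(4500) = 2.9241 + 1.8700 + 4.2059 = 9.0000
CE = e^9.0000 ≈ 8103.08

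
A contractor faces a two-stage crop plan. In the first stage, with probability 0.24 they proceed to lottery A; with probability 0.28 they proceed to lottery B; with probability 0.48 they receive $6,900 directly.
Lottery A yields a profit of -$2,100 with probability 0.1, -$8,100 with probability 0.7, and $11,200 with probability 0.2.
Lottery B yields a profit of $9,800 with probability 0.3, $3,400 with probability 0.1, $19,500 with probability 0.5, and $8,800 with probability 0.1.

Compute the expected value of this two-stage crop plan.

$6,333.20

EV(A) = 0.1 × (-2100) + 0.7 × (-8100) + 0.2 × 11200 = -210 − 5670 + 2240 = -3640
EV(B) = 0.3 × 9800 + 0.1 × 3400 + 0.5 × 19500 + 0.1 × 8800 = 2940 + 340 + 9750 + 880 = 13910
Branch C: 6900 (certain)
Overall = 0.24 × (-3640) + 0.28 × 13910 + 0.48 × 6900 = -873.6 + 3894.8 + 3312 = 6333.2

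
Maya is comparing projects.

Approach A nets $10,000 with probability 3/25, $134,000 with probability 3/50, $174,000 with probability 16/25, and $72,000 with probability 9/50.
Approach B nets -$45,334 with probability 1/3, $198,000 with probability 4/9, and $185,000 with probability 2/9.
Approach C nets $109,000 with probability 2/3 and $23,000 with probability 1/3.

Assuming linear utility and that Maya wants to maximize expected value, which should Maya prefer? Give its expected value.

Approach A ($133,560)

Approach A = 3/25 × 10000 + 3/50 × 134000 + 16/25 × 174000 + 9/50 × 72000 = 1200 + 8040 + 111360 + 12960 = 133560
Approach B = 1/3 × (-45334) + 4/9 × 198000 + 2/9 × 185000 = -15111.3333 + 88000 + 41111.1111 = 113999.7778
Approach C = 2/3 × 109000 + 1/3 × 23000 = 72666.6667 + 7666.6667 = 80333.3333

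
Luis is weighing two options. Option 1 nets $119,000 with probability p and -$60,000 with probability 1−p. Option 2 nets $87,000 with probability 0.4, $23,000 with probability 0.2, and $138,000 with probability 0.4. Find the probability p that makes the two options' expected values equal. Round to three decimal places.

EV(Option 2) = 0.4 × 87000 + 0.2 × 23000 + 0.4 × 138000 = 34800 + 4600 + 55200 = 94600
p·119000 + (1−p)·(-60000) = 94600
179000p − 60000 = 94600
p = (94600 + 60000) / 179000

p = 0.864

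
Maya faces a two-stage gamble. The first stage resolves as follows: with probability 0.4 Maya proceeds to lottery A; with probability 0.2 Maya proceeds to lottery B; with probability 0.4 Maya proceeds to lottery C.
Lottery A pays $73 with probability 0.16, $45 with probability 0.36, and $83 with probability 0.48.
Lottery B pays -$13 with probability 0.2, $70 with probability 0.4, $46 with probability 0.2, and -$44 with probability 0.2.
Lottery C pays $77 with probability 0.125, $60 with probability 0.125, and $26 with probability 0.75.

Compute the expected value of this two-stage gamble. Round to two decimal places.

$46.90

EV(A) = 0.16 × 73 + 0.36 × 45 + 0.48 × 83 = 11.68 + 16.2 + 39.84 = 67.72
EV(B) = 0.2 × (-13) + 0.4 × 70 + 0.2 × 46 + 0.2 × (-44) = -2.6 + 28 + 9.2 − 8.8 = 25.8
EV(C) = 0.125 × 77 + 0.125 × 60 + 0.75 × 26 = 9.625 + 7.5 + 19.5 = 36.625
Overall = 0.4 × 67.72 + 0.2 × 25.8 + 0.4 × 36.625 = 27.088 + 5.16 + 14.65 = 46.898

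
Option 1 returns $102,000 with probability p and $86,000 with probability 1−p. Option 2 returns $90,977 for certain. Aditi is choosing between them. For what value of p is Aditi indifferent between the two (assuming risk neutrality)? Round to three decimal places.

p·102000 + (1−p)·86000 = 90977
16000p + 86000 = 90977
p = (90977 − 86000) / 16000

p = 0.311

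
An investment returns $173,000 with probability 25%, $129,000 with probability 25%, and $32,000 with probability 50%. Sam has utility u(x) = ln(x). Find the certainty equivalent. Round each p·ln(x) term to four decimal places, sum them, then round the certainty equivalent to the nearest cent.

$69,140.78

E[u] = 0.25·ln(173000) + 0.25·ln(129000) + 0.5·ln(32000) = 3.0153 + 2.9419 + 5.1867 = 11.1439
CE = e^11.1439 ≈ 69140.78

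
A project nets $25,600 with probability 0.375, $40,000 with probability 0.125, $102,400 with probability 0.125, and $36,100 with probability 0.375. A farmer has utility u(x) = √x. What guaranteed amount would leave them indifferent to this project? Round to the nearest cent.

$38,514.06

E[u] = 0.375·√25600 + 0.125·√40000 + 0.125·√102400 + 0.375·√36100 = 0.375·160 + 0.125·200 + 0.125·320 + 0.375·190 = 196.25
CE = (196.25)² = 38514.0625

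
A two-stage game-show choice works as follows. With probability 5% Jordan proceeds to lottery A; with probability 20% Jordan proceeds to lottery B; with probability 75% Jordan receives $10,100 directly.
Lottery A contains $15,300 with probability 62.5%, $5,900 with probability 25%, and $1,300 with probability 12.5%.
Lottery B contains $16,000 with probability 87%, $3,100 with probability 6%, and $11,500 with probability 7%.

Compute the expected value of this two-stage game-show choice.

$11,117.20

EV(A) = 0.625 × 15300 + 0.25 × 5900 + 0.125 × 1300 = 9562.5 + 1475 + 162.5 = 11200
EV(B) = 0.87 × 16000 + 0.06 × 3100 + 0.07 × 11500 = 13920 + 186 + 805 = 14911
Branch C: 10100 (certain)
Overall = 0.05 × 11200 + 0.2 × 14911 + 0.75 × 10100 = 560 + 2982.2 + 7575 = 11117.2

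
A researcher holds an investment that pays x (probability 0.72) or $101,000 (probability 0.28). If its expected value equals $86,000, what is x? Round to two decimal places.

0.72·x + 0.28·101000 = 86000
0.72·x = 86000 − 28280 = 57720
x = 57720 / 0.72 = 80166.6667

x = $80,166.67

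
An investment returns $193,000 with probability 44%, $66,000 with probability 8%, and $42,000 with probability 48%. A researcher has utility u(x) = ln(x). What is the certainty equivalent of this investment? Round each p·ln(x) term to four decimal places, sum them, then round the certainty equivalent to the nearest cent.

E[u] = 0.44·ln(193000) + 0.08·ln(66000) + 0.48·ln(42000) = 5.3550 + 0.8878 + 5.1098 = 11.3526
CE = e^11.3526 ≈ 85186.65

$85,186.65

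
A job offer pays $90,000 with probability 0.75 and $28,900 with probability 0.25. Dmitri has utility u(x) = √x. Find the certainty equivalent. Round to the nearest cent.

$71,556.25

E[u] = 0.75·√90000 + 0.25·√28900 = 0.75·300 + 0.25·170 = 267.5
CE = (267.5)² = 71556.25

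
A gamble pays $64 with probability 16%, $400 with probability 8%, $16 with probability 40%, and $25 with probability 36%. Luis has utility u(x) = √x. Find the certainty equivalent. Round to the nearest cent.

$39.44

E[u] = 0.16·√64 + 0.08·√400 + 0.4·√16 + 0.36·√25 = 0.16·8 + 0.08·20 + 0.4·4 + 0.36·5 = 6.28
CE = (6.28)² = 39.4384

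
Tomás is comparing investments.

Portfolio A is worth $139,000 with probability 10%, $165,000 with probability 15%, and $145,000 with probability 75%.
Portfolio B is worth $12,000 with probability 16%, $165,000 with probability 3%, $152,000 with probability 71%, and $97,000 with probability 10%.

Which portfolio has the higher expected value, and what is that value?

Portfolio A ($147,400)

Portfolio A = 0.1 × 139000 + 0.15 × 165000 + 0.75 × 145000 = 13900 + 24750 + 108750 = 147400
Portfolio B = 0.16 × 12000 + 0.03 × 165000 + 0.71 × 152000 + 0.1 × 97000 = 1920 + 4950 + 107920 + 9700 = 124490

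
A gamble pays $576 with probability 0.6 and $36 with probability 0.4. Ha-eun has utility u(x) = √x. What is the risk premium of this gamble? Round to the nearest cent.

$77.76

E[u] = 0.6·√576 + 0.4·√36 = 0.6·24 + 0.4·6 = 16.8
CE = (16.8)² = 282.24
Risk premium = EV − CE = 360 − 282.24 = 77.76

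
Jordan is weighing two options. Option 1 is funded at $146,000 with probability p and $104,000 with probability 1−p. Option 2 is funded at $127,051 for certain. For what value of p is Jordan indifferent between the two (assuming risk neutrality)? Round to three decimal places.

p = 0.549

p·146000 + (1−p)·104000 = 127051
42000p + 104000 = 127051
p = (127051 − 104000) / 42000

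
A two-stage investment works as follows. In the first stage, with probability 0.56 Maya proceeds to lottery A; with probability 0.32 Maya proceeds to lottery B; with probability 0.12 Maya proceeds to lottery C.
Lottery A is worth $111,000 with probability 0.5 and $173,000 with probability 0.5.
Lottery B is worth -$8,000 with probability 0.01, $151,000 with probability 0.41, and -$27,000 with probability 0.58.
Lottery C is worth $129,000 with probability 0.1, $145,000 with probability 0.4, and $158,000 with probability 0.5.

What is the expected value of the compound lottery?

EV(A) = 0.5 × 111000 + 0.5 × 173000 = 55500 + 86500 = 142000
EV(B) = 0.01 × (-8000) + 0.41 × 151000 + 0.58 × (-27000) = -80 + 61910 − 15660 = 46170
EV(C) = 0.1 × 129000 + 0.4 × 145000 + 0.5 × 158000 = 12900 + 58000 + 79000 = 149900
Overall = 0.56 × 142000 + 0.32 × 46170 + 0.12 × 149900 = 79520 + 14774.4 + 17988 = 112282.4

$112,282.40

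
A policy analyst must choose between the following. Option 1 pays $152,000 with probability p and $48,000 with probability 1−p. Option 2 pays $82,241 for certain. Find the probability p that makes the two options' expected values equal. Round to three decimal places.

p·152000 + (1−p)·48000 = 82241
104000p + 48000 = 82241
p = (82241 − 48000) / 104000

p = 0.329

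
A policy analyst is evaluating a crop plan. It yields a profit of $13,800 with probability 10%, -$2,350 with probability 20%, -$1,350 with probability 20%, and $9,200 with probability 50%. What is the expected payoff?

EV = 0.1 × 13800 + 0.2 × (-2350) + 0.2 × (-1350) + 0.5 × 9200 = 1380 − 470 − 270 + 4600 = 5240

$5,240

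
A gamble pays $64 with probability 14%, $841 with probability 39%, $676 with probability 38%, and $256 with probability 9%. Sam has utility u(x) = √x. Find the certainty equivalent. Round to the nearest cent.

E[u] = 0.14·√64 + 0.39·√841 + 0.38·√676 + 0.09·√256 = 0.14·8 + 0.39·29 + 0.38·26 + 0.09·16 = 23.75
CE = (23.75)² = 564.0625

$564.06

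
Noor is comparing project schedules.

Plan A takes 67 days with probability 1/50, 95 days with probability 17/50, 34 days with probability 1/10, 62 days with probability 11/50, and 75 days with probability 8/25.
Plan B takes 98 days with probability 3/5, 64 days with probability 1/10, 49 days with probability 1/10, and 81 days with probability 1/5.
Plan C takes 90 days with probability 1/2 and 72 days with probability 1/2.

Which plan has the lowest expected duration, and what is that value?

Plan A (74.68 days)

Plan A = 1/50 × 67 + 17/50 × 95 + 1/10 × 34 + 11/50 × 62 + 8/25 × 75 = 1.34 + 32.3 + 3.4 + 13.64 + 24 = 74.68
Plan B = 3/5 × 98 + 1/10 × 64 + 1/10 × 49 + 1/5 × 81 = 58.8 + 6.4 + 4.9 + 16.2 = 86.3
Plan C = 1/2 × 90 + 1/2 × 72 = 45 + 36 = 81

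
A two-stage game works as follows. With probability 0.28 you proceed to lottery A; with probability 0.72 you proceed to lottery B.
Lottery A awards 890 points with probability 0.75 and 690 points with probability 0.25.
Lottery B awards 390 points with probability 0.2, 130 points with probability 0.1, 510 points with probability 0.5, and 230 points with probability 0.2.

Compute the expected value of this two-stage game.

EV(A) = 0.75 × 890 + 0.25 × 690 = 667.5 + 172.5 = 840
EV(B) = 0.2 × 390 + 0.1 × 130 + 0.5 × 510 + 0.2 × 230 = 78 + 13 + 255 + 46 = 392
Overall = 0.28 × 840 + 0.72 × 392 = 235.2 + 282.24 = 517.44

517.44 points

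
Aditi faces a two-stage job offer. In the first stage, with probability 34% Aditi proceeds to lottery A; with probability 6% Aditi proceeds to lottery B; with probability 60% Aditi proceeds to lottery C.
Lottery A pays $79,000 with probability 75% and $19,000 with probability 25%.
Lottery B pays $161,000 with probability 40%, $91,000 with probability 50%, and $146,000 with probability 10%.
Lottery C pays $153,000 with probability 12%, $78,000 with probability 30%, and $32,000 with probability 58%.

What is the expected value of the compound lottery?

$65,422

EV(A) = 0.75 × 79000 + 0.25 × 19000 = 59250 + 4750 = 64000
EV(B) = 0.4 × 161000 + 0.5 × 91000 + 0.1 × 146000 = 64400 + 45500 + 14600 = 124500
EV(C) = 0.12 × 153000 + 0.3 × 78000 + 0.58 × 32000 = 18360 + 23400 + 18560 = 60320
Overall = 0.34 × 64000 + 0.06 × 124500 + 0.6 × 60320 = 21760 + 7470 + 36192 = 65422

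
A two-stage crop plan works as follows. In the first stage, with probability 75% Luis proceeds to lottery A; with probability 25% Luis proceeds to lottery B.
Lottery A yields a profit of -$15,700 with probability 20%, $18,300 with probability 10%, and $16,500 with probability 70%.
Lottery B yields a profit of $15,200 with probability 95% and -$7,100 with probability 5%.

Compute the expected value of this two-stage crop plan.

EV(A) = 0.2 × (-15700) + 0.1 × 18300 + 0.7 × 16500 = -3140 + 1830 + 11550 = 10240
EV(B) = 0.95 × 15200 + 0.05 × (-7100) = 14440 − 355 = 14085
Overall = 0.75 × 10240 + 0.25 × 14085 = 7680 + 3521.25 = 11201.25

$11,201.25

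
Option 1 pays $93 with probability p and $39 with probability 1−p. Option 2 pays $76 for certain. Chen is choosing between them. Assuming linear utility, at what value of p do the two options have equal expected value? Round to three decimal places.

p = 0.685

p·93 + (1−p)·39 = 76
54p + 39 = 76
p = (76 − 39) / 54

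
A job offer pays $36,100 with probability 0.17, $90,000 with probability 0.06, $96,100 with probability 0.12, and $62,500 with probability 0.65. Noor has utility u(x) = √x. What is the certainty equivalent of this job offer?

$62,500

E[u] = 0.17·√36100 + 0.06·√90000 + 0.12·√96100 + 0.65·√62500 = 0.17·190 + 0.06·300 + 0.12·310 + 0.65·250 = 250
CE = (250)² = 62500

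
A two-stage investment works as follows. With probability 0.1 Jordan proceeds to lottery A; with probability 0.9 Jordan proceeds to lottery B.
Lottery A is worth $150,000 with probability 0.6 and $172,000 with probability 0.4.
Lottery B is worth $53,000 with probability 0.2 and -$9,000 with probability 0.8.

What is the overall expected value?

$18,940

EV(A) = 0.6 × 150000 + 0.4 × 172000 = 90000 + 68800 = 158800
EV(B) = 0.2 × 53000 + 0.8 × (-9000) = 10600 − 7200 = 3400
Overall = 0.1 × 158800 + 0.9 × 3400 = 15880 + 3060 = 18940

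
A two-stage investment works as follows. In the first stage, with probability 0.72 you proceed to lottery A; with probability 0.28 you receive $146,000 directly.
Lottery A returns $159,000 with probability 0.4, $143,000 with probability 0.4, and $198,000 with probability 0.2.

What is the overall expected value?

EV(A) = 0.4 × 159000 + 0.4 × 143000 + 0.2 × 198000 = 63600 + 57200 + 39600 = 160400
Branch B: 146000 (certain)
Overall = 0.72 × 160400 + 0.28 × 146000 = 115488 + 40880 = 156368

$156,368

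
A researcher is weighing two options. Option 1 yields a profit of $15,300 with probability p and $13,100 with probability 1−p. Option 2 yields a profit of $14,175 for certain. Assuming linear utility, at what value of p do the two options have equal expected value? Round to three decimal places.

p·15300 + (1−p)·13100 = 14175
2200p + 13100 = 14175
p = (14175 − 13100) / 2200

p = 0.489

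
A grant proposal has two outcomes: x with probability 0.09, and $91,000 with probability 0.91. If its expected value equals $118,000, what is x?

0.09·x + 0.91·91000 = 118000
0.09·x = 118000 − 82810 = 35190
x = 35190 / 0.09 = 391000

x = $391,000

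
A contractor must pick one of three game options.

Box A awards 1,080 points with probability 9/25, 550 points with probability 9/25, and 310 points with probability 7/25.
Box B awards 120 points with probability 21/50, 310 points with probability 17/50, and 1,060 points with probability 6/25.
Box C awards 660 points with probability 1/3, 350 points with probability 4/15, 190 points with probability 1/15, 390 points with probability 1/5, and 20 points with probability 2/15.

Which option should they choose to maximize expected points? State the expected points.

Box A = 9/25 × 1080 + 9/25 × 550 + 7/25 × 310 = 388.8 + 198 + 86.8 = 673.6
Box B = 21/50 × 120 + 17/50 × 310 + 6/25 × 1060 = 50.4 + 105.4 + 254.4 = 410.2
Box C = 1/3 × 660 + 4/15 × 350 + 1/15 × 190 + 1/5 × 390 + 2/15 × 20 = 220 + 93.3333 + 12.6667 + 78 + 2.6667 = 406.6667

Box A (673.6 points)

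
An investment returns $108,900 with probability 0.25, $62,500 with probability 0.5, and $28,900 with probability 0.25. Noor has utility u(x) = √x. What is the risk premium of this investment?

E[u] = 0.25·√108900 + 0.5·√62500 + 0.25·√28900 = 0.25·330 + 0.5·250 + 0.25·170 = 250
CE = (250)² = 62500
Risk premium = EV − CE = 65700 − 62500 = 3200

$3,200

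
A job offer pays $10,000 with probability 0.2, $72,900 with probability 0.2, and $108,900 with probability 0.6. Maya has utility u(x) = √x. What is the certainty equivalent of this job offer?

$73,984

E[u] = 0.2·√10000 + 0.2·√72900 + 0.6·√108900 = 0.2·100 + 0.2·270 + 0.6·330 = 272
CE = (272)² = 73984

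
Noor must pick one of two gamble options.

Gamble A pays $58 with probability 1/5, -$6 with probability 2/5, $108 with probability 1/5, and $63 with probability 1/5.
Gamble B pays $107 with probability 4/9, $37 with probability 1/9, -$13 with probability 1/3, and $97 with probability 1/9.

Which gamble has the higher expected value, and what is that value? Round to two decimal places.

Gamble A = 1/5 × 58 + 2/5 × (-6) + 1/5 × 108 + 1/5 × 63 = 11.6 − 2.4 + 21.6 + 12.6 = 43.4
Gamble B = 4/9 × 107 + 1/9 × 37 + 1/3 × (-13) + 1/9 × 97 = 47.5556 + 4.1111 − 4.3333 + 10.7778 = 58.1111

Gamble B ($58.11)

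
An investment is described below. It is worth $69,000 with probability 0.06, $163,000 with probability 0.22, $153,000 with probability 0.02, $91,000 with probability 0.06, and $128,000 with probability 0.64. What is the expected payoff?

$130,440

EV = 0.06 × 69000 + 0.22 × 163000 + 0.02 × 153000 + 0.06 × 91000 + 0.64 × 128000 = 4140 + 35860 + 3060 + 5460 + 81920 = 130440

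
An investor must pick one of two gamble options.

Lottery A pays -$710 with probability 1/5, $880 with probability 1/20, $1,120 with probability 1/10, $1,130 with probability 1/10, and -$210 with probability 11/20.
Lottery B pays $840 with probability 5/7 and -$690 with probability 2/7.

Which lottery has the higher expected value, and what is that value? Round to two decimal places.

Lottery A = 1/5 × (-710) + 1/20 × 880 + 1/10 × 1120 + 1/10 × 1130 + 11/20 × (-210) = -142 + 44 + 112 + 113 − 115.5 = 11.5
Lottery B = 5/7 × 840 + 2/7 × (-690) = 600 − 197.1429 = 402.8571

Lottery B ($402.86)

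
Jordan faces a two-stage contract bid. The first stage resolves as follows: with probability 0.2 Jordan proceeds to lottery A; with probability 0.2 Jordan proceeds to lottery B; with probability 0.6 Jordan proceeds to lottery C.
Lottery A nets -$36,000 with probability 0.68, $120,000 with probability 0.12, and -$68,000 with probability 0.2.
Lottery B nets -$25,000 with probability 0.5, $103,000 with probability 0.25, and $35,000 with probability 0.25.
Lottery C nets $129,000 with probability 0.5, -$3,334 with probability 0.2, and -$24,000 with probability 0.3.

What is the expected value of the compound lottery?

EV(A) = 0.68 × (-36000) + 0.12 × 120000 + 0.2 × (-68000) = -24480 + 14400 − 13600 = -23680
EV(B) = 0.5 × (-25000) + 0.25 × 103000 + 0.25 × 35000 = -12500 + 25750 + 8750 = 22000
EV(C) = 0.5 × 129000 + 0.2 × (-3334) + 0.3 × (-24000) = 64500 − 666.8 − 7200 = 56633.2
Overall = 0.2 × (-23680) + 0.2 × 22000 + 0.6 × 56633.2 = -4736 + 4400 + 33979.92 = 33643.92

$33,643.92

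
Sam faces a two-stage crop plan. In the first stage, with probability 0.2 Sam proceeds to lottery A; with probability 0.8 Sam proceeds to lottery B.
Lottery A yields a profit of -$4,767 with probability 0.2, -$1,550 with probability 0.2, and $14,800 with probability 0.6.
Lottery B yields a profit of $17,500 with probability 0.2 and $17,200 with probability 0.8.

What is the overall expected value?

EV(A) = 0.2 × (-4767) + 0.2 × (-1550) + 0.6 × 14800 = -953.4 − 310 + 8880 = 7616.6
EV(B) = 0.2 × 17500 + 0.8 × 17200 = 3500 + 13760 = 17260
Overall = 0.2 × 7616.6 + 0.8 × 17260 = 1523.32 + 13808 = 15331.32

$15,331.32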